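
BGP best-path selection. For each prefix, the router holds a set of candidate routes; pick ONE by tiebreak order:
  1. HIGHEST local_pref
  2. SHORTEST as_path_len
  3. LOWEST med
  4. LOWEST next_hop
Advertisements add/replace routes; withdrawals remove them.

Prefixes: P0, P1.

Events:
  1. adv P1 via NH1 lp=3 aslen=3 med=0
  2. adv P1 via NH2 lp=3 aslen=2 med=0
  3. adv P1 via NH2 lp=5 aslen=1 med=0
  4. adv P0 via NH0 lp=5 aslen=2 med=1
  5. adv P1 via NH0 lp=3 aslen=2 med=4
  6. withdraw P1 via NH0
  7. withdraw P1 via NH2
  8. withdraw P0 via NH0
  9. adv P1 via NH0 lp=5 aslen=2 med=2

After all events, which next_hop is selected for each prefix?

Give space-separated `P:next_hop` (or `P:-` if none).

Op 1: best P0=- P1=NH1
Op 2: best P0=- P1=NH2
Op 3: best P0=- P1=NH2
Op 4: best P0=NH0 P1=NH2
Op 5: best P0=NH0 P1=NH2
Op 6: best P0=NH0 P1=NH2
Op 7: best P0=NH0 P1=NH1
Op 8: best P0=- P1=NH1
Op 9: best P0=- P1=NH0

Answer: P0:- P1:NH0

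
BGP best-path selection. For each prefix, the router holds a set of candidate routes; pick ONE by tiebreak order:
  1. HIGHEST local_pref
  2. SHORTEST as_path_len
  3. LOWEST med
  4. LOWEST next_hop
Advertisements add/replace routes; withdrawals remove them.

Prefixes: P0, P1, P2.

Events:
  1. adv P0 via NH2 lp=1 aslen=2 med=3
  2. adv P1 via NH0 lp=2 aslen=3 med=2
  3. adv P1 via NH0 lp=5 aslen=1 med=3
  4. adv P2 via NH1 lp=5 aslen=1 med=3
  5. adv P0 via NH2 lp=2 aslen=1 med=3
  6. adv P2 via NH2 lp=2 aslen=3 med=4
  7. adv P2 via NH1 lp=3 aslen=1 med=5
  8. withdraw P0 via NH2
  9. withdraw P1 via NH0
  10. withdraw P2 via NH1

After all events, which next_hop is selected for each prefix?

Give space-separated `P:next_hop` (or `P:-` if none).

Op 1: best P0=NH2 P1=- P2=-
Op 2: best P0=NH2 P1=NH0 P2=-
Op 3: best P0=NH2 P1=NH0 P2=-
Op 4: best P0=NH2 P1=NH0 P2=NH1
Op 5: best P0=NH2 P1=NH0 P2=NH1
Op 6: best P0=NH2 P1=NH0 P2=NH1
Op 7: best P0=NH2 P1=NH0 P2=NH1
Op 8: best P0=- P1=NH0 P2=NH1
Op 9: best P0=- P1=- P2=NH1
Op 10: best P0=- P1=- P2=NH2

Answer: P0:- P1:- P2:NH2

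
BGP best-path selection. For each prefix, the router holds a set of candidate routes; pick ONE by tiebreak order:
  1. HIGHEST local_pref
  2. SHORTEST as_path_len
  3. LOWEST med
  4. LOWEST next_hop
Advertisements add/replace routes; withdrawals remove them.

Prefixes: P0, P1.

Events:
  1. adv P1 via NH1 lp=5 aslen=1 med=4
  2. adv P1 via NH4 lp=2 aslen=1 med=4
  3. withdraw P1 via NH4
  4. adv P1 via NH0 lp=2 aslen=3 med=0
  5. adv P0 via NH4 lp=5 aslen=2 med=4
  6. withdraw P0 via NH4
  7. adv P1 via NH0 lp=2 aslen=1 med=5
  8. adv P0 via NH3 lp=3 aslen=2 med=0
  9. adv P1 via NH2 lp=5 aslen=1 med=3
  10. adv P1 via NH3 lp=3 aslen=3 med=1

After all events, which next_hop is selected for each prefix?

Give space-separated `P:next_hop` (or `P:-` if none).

Op 1: best P0=- P1=NH1
Op 2: best P0=- P1=NH1
Op 3: best P0=- P1=NH1
Op 4: best P0=- P1=NH1
Op 5: best P0=NH4 P1=NH1
Op 6: best P0=- P1=NH1
Op 7: best P0=- P1=NH1
Op 8: best P0=NH3 P1=NH1
Op 9: best P0=NH3 P1=NH2
Op 10: best P0=NH3 P1=NH2

Answer: P0:NH3 P1:NH2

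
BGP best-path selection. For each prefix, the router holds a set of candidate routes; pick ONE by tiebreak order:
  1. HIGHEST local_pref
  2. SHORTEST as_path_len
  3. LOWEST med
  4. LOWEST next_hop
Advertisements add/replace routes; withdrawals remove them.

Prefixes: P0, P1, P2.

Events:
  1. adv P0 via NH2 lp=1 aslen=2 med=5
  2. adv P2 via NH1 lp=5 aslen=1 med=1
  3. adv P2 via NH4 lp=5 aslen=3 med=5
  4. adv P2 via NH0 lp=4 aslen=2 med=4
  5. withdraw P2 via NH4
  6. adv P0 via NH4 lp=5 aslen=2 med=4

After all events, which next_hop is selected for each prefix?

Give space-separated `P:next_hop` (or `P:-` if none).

Op 1: best P0=NH2 P1=- P2=-
Op 2: best P0=NH2 P1=- P2=NH1
Op 3: best P0=NH2 P1=- P2=NH1
Op 4: best P0=NH2 P1=- P2=NH1
Op 5: best P0=NH2 P1=- P2=NH1
Op 6: best P0=NH4 P1=- P2=NH1

Answer: P0:NH4 P1:- P2:NH1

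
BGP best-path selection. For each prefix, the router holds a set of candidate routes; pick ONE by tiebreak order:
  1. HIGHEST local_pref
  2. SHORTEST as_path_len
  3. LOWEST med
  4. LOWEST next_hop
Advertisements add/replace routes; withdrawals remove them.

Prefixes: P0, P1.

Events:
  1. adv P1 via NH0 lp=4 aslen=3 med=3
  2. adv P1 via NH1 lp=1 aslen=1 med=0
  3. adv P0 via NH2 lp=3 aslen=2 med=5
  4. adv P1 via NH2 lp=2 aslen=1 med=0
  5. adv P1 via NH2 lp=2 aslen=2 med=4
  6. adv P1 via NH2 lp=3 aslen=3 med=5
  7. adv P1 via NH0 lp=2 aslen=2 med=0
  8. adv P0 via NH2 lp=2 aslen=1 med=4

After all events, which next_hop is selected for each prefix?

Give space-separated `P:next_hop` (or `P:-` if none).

Op 1: best P0=- P1=NH0
Op 2: best P0=- P1=NH0
Op 3: best P0=NH2 P1=NH0
Op 4: best P0=NH2 P1=NH0
Op 5: best P0=NH2 P1=NH0
Op 6: best P0=NH2 P1=NH0
Op 7: best P0=NH2 P1=NH2
Op 8: best P0=NH2 P1=NH2

Answer: P0:NH2 P1:NH2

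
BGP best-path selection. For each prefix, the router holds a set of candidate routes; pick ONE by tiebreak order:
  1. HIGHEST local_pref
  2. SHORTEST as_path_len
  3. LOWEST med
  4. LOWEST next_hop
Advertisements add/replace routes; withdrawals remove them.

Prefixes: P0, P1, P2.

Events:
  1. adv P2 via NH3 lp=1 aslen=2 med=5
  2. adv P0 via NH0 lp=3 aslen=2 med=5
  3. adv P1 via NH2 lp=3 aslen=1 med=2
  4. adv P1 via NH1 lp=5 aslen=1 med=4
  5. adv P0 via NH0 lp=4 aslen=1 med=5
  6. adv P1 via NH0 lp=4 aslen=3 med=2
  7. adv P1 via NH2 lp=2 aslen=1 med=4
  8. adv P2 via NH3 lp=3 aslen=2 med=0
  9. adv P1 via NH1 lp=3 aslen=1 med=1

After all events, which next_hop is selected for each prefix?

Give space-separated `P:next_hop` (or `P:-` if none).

Answer: P0:NH0 P1:NH0 P2:NH3

Derivation:
Op 1: best P0=- P1=- P2=NH3
Op 2: best P0=NH0 P1=- P2=NH3
Op 3: best P0=NH0 P1=NH2 P2=NH3
Op 4: best P0=NH0 P1=NH1 P2=NH3
Op 5: best P0=NH0 P1=NH1 P2=NH3
Op 6: best P0=NH0 P1=NH1 P2=NH3
Op 7: best P0=NH0 P1=NH1 P2=NH3
Op 8: best P0=NH0 P1=NH1 P2=NH3
Op 9: best P0=NH0 P1=NH0 P2=NH3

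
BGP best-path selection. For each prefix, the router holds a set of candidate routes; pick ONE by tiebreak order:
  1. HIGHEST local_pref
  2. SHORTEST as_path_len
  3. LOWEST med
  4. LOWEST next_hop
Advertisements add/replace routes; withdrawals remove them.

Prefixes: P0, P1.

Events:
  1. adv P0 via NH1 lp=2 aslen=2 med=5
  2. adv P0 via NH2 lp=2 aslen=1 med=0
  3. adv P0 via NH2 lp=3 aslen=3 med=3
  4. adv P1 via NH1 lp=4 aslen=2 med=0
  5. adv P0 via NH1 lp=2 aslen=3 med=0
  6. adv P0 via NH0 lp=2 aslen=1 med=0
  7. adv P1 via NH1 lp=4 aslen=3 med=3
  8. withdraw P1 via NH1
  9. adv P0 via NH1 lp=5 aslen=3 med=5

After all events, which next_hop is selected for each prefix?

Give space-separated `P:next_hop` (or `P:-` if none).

Answer: P0:NH1 P1:-

Derivation:
Op 1: best P0=NH1 P1=-
Op 2: best P0=NH2 P1=-
Op 3: best P0=NH2 P1=-
Op 4: best P0=NH2 P1=NH1
Op 5: best P0=NH2 P1=NH1
Op 6: best P0=NH2 P1=NH1
Op 7: best P0=NH2 P1=NH1
Op 8: best P0=NH2 P1=-
Op 9: best P0=NH1 P1=-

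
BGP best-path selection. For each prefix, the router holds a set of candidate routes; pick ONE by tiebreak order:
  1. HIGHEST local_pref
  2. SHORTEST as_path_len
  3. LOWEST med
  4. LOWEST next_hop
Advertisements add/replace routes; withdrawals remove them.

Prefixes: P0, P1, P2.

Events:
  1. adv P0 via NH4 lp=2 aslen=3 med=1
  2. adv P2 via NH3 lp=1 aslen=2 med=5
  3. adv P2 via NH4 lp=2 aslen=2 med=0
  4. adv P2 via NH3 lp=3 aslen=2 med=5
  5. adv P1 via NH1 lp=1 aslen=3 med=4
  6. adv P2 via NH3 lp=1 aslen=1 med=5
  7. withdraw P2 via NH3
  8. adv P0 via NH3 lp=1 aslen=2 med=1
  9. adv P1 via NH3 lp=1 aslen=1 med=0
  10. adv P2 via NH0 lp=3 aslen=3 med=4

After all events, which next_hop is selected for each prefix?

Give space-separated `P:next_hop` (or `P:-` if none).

Answer: P0:NH4 P1:NH3 P2:NH0

Derivation:
Op 1: best P0=NH4 P1=- P2=-
Op 2: best P0=NH4 P1=- P2=NH3
Op 3: best P0=NH4 P1=- P2=NH4
Op 4: best P0=NH4 P1=- P2=NH3
Op 5: best P0=NH4 P1=NH1 P2=NH3
Op 6: best P0=NH4 P1=NH1 P2=NH4
Op 7: best P0=NH4 P1=NH1 P2=NH4
Op 8: best P0=NH4 P1=NH1 P2=NH4
Op 9: best P0=NH4 P1=NH3 P2=NH4
Op 10: best P0=NH4 P1=NH3 P2=NH0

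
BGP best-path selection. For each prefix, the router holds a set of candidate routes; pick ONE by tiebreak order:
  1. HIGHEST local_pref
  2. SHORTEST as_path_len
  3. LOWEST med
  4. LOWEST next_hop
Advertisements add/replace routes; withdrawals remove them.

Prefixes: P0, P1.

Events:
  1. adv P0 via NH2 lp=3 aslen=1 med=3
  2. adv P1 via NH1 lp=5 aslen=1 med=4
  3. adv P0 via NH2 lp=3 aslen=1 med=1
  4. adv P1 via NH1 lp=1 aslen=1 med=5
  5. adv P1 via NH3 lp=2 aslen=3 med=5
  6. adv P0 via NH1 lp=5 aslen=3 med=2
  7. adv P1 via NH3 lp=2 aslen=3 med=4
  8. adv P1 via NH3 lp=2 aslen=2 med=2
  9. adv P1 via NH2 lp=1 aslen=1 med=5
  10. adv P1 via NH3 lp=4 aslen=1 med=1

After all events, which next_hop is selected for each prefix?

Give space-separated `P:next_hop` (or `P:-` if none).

Answer: P0:NH1 P1:NH3

Derivation:
Op 1: best P0=NH2 P1=-
Op 2: best P0=NH2 P1=NH1
Op 3: best P0=NH2 P1=NH1
Op 4: best P0=NH2 P1=NH1
Op 5: best P0=NH2 P1=NH3
Op 6: best P0=NH1 P1=NH3
Op 7: best P0=NH1 P1=NH3
Op 8: best P0=NH1 P1=NH3
Op 9: best P0=NH1 P1=NH3
Op 10: best P0=NH1 P1=NH3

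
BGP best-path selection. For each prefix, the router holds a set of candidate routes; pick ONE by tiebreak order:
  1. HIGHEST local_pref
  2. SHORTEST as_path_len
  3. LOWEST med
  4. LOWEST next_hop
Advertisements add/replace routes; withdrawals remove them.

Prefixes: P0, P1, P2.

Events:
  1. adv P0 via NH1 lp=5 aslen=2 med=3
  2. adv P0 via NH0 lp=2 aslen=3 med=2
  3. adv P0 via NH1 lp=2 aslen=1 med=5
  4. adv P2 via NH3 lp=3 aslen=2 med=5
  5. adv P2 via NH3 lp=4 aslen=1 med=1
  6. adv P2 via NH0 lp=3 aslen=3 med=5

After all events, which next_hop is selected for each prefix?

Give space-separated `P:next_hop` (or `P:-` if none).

Op 1: best P0=NH1 P1=- P2=-
Op 2: best P0=NH1 P1=- P2=-
Op 3: best P0=NH1 P1=- P2=-
Op 4: best P0=NH1 P1=- P2=NH3
Op 5: best P0=NH1 P1=- P2=NH3
Op 6: best P0=NH1 P1=- P2=NH3

Answer: P0:NH1 P1:- P2:NH3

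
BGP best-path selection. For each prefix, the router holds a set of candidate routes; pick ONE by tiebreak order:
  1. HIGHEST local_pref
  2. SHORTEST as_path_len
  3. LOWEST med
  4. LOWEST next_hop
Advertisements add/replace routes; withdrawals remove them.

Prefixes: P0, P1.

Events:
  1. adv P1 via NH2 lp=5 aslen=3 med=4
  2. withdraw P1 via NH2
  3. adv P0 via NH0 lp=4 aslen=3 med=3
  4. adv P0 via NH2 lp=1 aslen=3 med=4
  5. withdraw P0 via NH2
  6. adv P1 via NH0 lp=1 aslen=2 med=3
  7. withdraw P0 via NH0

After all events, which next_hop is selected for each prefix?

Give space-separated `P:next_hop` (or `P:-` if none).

Answer: P0:- P1:NH0

Derivation:
Op 1: best P0=- P1=NH2
Op 2: best P0=- P1=-
Op 3: best P0=NH0 P1=-
Op 4: best P0=NH0 P1=-
Op 5: best P0=NH0 P1=-
Op 6: best P0=NH0 P1=NH0
Op 7: best P0=- P1=NH0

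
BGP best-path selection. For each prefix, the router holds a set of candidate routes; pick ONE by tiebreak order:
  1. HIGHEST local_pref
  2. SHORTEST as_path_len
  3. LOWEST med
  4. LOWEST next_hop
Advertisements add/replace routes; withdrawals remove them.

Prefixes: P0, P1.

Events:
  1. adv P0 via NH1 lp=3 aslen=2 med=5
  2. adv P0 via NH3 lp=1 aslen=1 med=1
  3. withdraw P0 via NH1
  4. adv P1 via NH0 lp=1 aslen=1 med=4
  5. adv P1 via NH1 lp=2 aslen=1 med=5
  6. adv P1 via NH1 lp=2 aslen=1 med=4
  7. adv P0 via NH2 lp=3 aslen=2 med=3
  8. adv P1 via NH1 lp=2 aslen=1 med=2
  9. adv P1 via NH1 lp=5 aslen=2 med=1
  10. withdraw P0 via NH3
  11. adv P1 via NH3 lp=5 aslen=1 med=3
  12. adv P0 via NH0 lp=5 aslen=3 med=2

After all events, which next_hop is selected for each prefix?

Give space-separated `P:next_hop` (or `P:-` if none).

Op 1: best P0=NH1 P1=-
Op 2: best P0=NH1 P1=-
Op 3: best P0=NH3 P1=-
Op 4: best P0=NH3 P1=NH0
Op 5: best P0=NH3 P1=NH1
Op 6: best P0=NH3 P1=NH1
Op 7: best P0=NH2 P1=NH1
Op 8: best P0=NH2 P1=NH1
Op 9: best P0=NH2 P1=NH1
Op 10: best P0=NH2 P1=NH1
Op 11: best P0=NH2 P1=NH3
Op 12: best P0=NH0 P1=NH3

Answer: P0:NH0 P1:NH3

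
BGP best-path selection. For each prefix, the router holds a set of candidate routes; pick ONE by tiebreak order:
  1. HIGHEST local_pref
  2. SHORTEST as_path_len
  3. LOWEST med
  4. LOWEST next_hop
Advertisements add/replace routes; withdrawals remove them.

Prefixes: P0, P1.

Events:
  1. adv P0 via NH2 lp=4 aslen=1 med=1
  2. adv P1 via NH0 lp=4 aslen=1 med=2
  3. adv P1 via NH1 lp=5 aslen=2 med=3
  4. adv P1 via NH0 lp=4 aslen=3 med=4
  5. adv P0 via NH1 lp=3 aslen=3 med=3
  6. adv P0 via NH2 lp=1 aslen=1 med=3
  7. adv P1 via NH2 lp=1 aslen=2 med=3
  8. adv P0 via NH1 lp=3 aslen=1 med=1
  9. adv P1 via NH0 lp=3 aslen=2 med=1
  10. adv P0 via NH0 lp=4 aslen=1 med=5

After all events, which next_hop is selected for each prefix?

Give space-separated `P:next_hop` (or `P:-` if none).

Answer: P0:NH0 P1:NH1

Derivation:
Op 1: best P0=NH2 P1=-
Op 2: best P0=NH2 P1=NH0
Op 3: best P0=NH2 P1=NH1
Op 4: best P0=NH2 P1=NH1
Op 5: best P0=NH2 P1=NH1
Op 6: best P0=NH1 P1=NH1
Op 7: best P0=NH1 P1=NH1
Op 8: best P0=NH1 P1=NH1
Op 9: best P0=NH1 P1=NH1
Op 10: best P0=NH0 P1=NH1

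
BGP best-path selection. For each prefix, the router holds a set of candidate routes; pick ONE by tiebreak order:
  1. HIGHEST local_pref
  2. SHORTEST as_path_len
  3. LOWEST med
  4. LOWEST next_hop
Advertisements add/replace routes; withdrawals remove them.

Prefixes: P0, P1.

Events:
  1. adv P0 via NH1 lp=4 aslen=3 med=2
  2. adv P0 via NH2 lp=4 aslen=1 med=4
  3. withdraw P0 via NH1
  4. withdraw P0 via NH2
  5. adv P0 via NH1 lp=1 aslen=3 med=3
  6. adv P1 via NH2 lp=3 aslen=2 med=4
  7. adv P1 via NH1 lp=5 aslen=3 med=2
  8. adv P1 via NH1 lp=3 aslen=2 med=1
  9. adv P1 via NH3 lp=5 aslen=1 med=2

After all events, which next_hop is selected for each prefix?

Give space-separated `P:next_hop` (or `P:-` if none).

Op 1: best P0=NH1 P1=-
Op 2: best P0=NH2 P1=-
Op 3: best P0=NH2 P1=-
Op 4: best P0=- P1=-
Op 5: best P0=NH1 P1=-
Op 6: best P0=NH1 P1=NH2
Op 7: best P0=NH1 P1=NH1
Op 8: best P0=NH1 P1=NH1
Op 9: best P0=NH1 P1=NH3

Answer: P0:NH1 P1:NH3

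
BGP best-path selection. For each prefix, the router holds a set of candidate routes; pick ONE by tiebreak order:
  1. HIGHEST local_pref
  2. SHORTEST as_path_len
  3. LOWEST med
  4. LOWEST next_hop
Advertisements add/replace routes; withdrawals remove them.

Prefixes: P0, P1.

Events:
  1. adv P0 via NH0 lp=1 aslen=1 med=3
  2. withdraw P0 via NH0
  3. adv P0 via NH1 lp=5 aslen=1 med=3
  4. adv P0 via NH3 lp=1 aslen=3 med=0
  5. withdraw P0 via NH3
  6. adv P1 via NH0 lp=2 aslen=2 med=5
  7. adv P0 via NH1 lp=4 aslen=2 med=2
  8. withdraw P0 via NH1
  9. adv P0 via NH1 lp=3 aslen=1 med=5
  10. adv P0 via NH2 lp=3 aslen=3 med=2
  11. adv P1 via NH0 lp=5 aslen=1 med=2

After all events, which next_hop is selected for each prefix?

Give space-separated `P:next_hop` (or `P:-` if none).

Op 1: best P0=NH0 P1=-
Op 2: best P0=- P1=-
Op 3: best P0=NH1 P1=-
Op 4: best P0=NH1 P1=-
Op 5: best P0=NH1 P1=-
Op 6: best P0=NH1 P1=NH0
Op 7: best P0=NH1 P1=NH0
Op 8: best P0=- P1=NH0
Op 9: best P0=NH1 P1=NH0
Op 10: best P0=NH1 P1=NH0
Op 11: best P0=NH1 P1=NH0

Answer: P0:NH1 P1:NH0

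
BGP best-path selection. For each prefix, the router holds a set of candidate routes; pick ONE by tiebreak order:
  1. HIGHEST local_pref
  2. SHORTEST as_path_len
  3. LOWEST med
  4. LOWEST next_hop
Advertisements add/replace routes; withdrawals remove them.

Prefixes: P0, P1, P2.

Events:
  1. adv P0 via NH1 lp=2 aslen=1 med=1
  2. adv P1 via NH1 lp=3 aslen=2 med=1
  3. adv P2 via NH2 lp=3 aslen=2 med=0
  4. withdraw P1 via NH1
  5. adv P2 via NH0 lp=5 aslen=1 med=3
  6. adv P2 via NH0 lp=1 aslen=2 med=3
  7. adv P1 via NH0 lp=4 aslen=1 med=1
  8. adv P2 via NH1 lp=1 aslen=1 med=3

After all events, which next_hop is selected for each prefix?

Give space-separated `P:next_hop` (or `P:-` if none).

Answer: P0:NH1 P1:NH0 P2:NH2

Derivation:
Op 1: best P0=NH1 P1=- P2=-
Op 2: best P0=NH1 P1=NH1 P2=-
Op 3: best P0=NH1 P1=NH1 P2=NH2
Op 4: best P0=NH1 P1=- P2=NH2
Op 5: best P0=NH1 P1=- P2=NH0
Op 6: best P0=NH1 P1=- P2=NH2
Op 7: best P0=NH1 P1=NH0 P2=NH2
Op 8: best P0=NH1 P1=NH0 P2=NH2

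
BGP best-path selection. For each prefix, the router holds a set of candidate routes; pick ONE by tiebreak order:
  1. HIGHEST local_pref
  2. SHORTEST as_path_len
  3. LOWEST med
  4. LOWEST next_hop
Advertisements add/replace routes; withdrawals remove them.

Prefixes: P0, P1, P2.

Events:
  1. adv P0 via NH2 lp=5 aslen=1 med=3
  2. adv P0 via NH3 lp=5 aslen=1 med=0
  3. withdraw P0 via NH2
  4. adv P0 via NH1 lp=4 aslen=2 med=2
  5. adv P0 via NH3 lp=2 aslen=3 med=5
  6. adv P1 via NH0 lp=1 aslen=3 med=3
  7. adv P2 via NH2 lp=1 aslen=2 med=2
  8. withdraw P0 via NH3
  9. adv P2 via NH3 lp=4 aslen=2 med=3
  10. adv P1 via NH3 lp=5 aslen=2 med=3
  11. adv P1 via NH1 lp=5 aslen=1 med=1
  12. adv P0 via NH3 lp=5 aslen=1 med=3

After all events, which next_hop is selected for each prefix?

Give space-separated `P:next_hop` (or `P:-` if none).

Answer: P0:NH3 P1:NH1 P2:NH3

Derivation:
Op 1: best P0=NH2 P1=- P2=-
Op 2: best P0=NH3 P1=- P2=-
Op 3: best P0=NH3 P1=- P2=-
Op 4: best P0=NH3 P1=- P2=-
Op 5: best P0=NH1 P1=- P2=-
Op 6: best P0=NH1 P1=NH0 P2=-
Op 7: best P0=NH1 P1=NH0 P2=NH2
Op 8: best P0=NH1 P1=NH0 P2=NH2
Op 9: best P0=NH1 P1=NH0 P2=NH3
Op 10: best P0=NH1 P1=NH3 P2=NH3
Op 11: best P0=NH1 P1=NH1 P2=NH3
Op 12: best P0=NH3 P1=NH1 P2=NH3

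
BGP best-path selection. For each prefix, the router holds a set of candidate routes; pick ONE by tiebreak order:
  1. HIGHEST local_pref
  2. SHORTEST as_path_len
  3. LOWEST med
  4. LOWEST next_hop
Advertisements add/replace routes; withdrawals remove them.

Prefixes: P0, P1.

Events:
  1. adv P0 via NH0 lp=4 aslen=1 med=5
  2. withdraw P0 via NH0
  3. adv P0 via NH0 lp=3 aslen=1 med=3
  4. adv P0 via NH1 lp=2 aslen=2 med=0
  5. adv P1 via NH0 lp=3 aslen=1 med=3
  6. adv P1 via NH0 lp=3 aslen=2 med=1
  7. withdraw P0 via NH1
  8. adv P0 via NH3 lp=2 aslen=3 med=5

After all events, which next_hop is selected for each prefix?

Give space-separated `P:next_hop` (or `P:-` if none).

Answer: P0:NH0 P1:NH0

Derivation:
Op 1: best P0=NH0 P1=-
Op 2: best P0=- P1=-
Op 3: best P0=NH0 P1=-
Op 4: best P0=NH0 P1=-
Op 5: best P0=NH0 P1=NH0
Op 6: best P0=NH0 P1=NH0
Op 7: best P0=NH0 P1=NH0
Op 8: best P0=NH0 P1=NH0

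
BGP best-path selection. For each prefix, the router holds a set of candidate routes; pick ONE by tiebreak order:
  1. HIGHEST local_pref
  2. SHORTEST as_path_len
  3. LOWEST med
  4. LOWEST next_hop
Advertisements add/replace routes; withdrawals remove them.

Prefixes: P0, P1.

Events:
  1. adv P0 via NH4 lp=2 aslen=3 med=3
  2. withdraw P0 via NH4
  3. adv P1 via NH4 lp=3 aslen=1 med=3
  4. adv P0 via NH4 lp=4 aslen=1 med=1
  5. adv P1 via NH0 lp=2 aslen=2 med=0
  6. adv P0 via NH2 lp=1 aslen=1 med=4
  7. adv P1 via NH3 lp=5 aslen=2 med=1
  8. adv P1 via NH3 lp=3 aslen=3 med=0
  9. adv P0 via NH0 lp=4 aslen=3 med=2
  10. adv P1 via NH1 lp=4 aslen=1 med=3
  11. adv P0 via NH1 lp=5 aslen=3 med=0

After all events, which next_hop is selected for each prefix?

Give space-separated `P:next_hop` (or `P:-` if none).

Answer: P0:NH1 P1:NH1

Derivation:
Op 1: best P0=NH4 P1=-
Op 2: best P0=- P1=-
Op 3: best P0=- P1=NH4
Op 4: best P0=NH4 P1=NH4
Op 5: best P0=NH4 P1=NH4
Op 6: best P0=NH4 P1=NH4
Op 7: best P0=NH4 P1=NH3
Op 8: best P0=NH4 P1=NH4
Op 9: best P0=NH4 P1=NH4
Op 10: best P0=NH4 P1=NH1
Op 11: best P0=NH1 P1=NH1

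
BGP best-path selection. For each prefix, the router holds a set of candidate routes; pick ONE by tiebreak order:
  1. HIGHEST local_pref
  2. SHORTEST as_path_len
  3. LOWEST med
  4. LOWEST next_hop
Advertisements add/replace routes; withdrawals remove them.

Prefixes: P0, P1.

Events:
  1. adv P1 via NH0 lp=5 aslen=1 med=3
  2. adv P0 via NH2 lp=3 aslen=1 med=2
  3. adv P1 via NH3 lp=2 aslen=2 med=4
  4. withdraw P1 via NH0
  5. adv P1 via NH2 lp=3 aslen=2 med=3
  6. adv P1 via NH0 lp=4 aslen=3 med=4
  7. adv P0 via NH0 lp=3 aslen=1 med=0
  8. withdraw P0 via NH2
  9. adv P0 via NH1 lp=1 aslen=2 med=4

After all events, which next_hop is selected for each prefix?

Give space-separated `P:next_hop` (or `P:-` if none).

Op 1: best P0=- P1=NH0
Op 2: best P0=NH2 P1=NH0
Op 3: best P0=NH2 P1=NH0
Op 4: best P0=NH2 P1=NH3
Op 5: best P0=NH2 P1=NH2
Op 6: best P0=NH2 P1=NH0
Op 7: best P0=NH0 P1=NH0
Op 8: best P0=NH0 P1=NH0
Op 9: best P0=NH0 P1=NH0

Answer: P0:NH0 P1:NH0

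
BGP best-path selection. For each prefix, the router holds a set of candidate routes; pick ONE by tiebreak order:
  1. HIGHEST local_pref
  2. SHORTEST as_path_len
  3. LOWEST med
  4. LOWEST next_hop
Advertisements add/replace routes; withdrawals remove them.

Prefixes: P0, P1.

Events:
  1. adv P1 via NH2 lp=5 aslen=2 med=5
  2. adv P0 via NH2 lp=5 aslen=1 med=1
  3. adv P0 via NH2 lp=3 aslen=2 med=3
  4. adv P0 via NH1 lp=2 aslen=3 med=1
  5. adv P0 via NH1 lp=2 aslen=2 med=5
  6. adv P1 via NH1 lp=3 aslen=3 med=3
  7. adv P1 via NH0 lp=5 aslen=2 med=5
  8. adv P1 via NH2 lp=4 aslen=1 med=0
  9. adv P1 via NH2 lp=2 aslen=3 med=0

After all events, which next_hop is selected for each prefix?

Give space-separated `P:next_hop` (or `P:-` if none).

Op 1: best P0=- P1=NH2
Op 2: best P0=NH2 P1=NH2
Op 3: best P0=NH2 P1=NH2
Op 4: best P0=NH2 P1=NH2
Op 5: best P0=NH2 P1=NH2
Op 6: best P0=NH2 P1=NH2
Op 7: best P0=NH2 P1=NH0
Op 8: best P0=NH2 P1=NH0
Op 9: best P0=NH2 P1=NH0

Answer: P0:NH2 P1:NH0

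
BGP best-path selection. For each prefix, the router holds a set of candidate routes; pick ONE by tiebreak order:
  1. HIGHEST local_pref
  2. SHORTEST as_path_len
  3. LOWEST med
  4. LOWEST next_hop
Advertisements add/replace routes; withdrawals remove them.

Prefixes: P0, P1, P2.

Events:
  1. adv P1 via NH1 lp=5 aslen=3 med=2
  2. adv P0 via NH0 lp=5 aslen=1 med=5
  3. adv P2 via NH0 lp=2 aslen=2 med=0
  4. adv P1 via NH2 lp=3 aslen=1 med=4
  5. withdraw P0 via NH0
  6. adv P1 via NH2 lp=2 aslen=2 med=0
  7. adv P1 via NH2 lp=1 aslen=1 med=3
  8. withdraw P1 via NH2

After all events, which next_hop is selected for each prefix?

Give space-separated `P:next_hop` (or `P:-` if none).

Answer: P0:- P1:NH1 P2:NH0

Derivation:
Op 1: best P0=- P1=NH1 P2=-
Op 2: best P0=NH0 P1=NH1 P2=-
Op 3: best P0=NH0 P1=NH1 P2=NH0
Op 4: best P0=NH0 P1=NH1 P2=NH0
Op 5: best P0=- P1=NH1 P2=NH0
Op 6: best P0=- P1=NH1 P2=NH0
Op 7: best P0=- P1=NH1 P2=NH0
Op 8: best P0=- P1=NH1 P2=NH0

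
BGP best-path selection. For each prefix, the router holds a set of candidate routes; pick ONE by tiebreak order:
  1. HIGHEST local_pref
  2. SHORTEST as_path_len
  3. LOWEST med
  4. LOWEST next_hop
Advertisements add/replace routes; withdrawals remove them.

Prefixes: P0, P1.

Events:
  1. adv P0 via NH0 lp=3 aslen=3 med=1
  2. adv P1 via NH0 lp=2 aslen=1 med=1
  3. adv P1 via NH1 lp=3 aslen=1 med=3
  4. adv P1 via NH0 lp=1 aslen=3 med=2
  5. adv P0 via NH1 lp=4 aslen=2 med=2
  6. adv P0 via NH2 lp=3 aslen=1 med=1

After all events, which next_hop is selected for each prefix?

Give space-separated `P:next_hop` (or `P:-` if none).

Op 1: best P0=NH0 P1=-
Op 2: best P0=NH0 P1=NH0
Op 3: best P0=NH0 P1=NH1
Op 4: best P0=NH0 P1=NH1
Op 5: best P0=NH1 P1=NH1
Op 6: best P0=NH1 P1=NH1

Answer: P0:NH1 P1:NH1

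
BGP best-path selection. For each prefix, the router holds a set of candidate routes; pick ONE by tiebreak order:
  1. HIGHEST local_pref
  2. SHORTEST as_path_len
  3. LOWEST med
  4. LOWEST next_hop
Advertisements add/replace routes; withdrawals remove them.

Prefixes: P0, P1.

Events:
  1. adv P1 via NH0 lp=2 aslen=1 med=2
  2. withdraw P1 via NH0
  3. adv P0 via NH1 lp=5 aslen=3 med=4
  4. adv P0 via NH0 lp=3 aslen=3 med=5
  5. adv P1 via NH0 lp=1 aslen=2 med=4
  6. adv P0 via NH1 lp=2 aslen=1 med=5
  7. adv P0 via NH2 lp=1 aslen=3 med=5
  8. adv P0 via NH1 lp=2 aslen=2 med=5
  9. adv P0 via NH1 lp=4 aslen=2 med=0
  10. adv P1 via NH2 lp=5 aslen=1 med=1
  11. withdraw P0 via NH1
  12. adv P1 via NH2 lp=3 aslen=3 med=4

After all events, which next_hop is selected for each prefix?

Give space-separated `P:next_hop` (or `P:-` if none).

Op 1: best P0=- P1=NH0
Op 2: best P0=- P1=-
Op 3: best P0=NH1 P1=-
Op 4: best P0=NH1 P1=-
Op 5: best P0=NH1 P1=NH0
Op 6: best P0=NH0 P1=NH0
Op 7: best P0=NH0 P1=NH0
Op 8: best P0=NH0 P1=NH0
Op 9: best P0=NH1 P1=NH0
Op 10: best P0=NH1 P1=NH2
Op 11: best P0=NH0 P1=NH2
Op 12: best P0=NH0 P1=NH2

Answer: P0:NH0 P1:NH2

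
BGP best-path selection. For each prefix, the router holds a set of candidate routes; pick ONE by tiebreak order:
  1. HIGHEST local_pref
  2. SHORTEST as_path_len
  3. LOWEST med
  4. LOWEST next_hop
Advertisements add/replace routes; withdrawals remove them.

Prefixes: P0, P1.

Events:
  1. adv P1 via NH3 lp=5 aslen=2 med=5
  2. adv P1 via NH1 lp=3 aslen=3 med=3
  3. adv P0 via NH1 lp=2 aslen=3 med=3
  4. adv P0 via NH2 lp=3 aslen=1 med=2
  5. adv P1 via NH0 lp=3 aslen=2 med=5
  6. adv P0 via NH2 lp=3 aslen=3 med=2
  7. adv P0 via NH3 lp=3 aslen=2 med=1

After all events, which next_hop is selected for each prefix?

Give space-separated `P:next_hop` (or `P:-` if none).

Answer: P0:NH3 P1:NH3

Derivation:
Op 1: best P0=- P1=NH3
Op 2: best P0=- P1=NH3
Op 3: best P0=NH1 P1=NH3
Op 4: best P0=NH2 P1=NH3
Op 5: best P0=NH2 P1=NH3
Op 6: best P0=NH2 P1=NH3
Op 7: best P0=NH3 P1=NH3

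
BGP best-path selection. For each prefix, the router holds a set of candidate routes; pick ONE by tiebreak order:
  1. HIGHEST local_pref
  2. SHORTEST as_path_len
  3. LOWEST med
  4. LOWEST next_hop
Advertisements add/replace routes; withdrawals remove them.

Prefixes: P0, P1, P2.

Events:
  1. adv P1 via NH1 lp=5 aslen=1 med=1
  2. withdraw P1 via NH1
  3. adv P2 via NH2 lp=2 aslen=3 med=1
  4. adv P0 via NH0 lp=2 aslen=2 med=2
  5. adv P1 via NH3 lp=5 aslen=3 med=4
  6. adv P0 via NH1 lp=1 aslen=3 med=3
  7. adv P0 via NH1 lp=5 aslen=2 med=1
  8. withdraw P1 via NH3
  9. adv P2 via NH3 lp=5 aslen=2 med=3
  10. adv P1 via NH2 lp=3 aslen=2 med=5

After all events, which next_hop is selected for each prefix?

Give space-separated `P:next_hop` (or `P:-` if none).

Op 1: best P0=- P1=NH1 P2=-
Op 2: best P0=- P1=- P2=-
Op 3: best P0=- P1=- P2=NH2
Op 4: best P0=NH0 P1=- P2=NH2
Op 5: best P0=NH0 P1=NH3 P2=NH2
Op 6: best P0=NH0 P1=NH3 P2=NH2
Op 7: best P0=NH1 P1=NH3 P2=NH2
Op 8: best P0=NH1 P1=- P2=NH2
Op 9: best P0=NH1 P1=- P2=NH3
Op 10: best P0=NH1 P1=NH2 P2=NH3

Answer: P0:NH1 P1:NH2 P2:NH3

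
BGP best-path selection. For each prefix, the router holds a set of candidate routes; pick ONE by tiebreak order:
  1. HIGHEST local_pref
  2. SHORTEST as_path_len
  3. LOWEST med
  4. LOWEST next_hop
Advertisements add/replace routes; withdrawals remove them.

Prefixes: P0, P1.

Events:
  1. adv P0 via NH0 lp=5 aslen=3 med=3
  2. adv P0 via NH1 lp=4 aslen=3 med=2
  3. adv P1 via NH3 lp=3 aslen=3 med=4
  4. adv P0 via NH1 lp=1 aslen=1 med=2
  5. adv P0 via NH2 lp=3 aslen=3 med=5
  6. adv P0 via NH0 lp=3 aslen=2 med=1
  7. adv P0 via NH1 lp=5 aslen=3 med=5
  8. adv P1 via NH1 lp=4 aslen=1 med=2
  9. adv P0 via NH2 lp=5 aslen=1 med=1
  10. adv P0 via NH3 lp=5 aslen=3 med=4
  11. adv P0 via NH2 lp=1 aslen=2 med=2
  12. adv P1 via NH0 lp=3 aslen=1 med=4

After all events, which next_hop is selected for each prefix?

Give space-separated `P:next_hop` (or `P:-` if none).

Op 1: best P0=NH0 P1=-
Op 2: best P0=NH0 P1=-
Op 3: best P0=NH0 P1=NH3
Op 4: best P0=NH0 P1=NH3
Op 5: best P0=NH0 P1=NH3
Op 6: best P0=NH0 P1=NH3
Op 7: best P0=NH1 P1=NH3
Op 8: best P0=NH1 P1=NH1
Op 9: best P0=NH2 P1=NH1
Op 10: best P0=NH2 P1=NH1
Op 11: best P0=NH3 P1=NH1
Op 12: best P0=NH3 P1=NH1

Answer: P0:NH3 P1:NH1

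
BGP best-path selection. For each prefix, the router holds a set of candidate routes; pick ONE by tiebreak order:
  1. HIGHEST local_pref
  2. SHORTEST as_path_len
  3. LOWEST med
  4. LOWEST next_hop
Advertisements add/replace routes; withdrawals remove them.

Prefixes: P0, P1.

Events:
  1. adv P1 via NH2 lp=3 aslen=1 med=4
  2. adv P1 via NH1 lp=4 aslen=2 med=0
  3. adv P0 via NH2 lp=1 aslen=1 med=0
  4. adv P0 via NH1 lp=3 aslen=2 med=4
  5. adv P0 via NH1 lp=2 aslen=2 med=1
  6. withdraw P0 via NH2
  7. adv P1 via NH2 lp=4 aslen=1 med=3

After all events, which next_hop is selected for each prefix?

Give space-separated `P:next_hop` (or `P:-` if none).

Answer: P0:NH1 P1:NH2

Derivation:
Op 1: best P0=- P1=NH2
Op 2: best P0=- P1=NH1
Op 3: best P0=NH2 P1=NH1
Op 4: best P0=NH1 P1=NH1
Op 5: best P0=NH1 P1=NH1
Op 6: best P0=NH1 P1=NH1
Op 7: best P0=NH1 P1=NH2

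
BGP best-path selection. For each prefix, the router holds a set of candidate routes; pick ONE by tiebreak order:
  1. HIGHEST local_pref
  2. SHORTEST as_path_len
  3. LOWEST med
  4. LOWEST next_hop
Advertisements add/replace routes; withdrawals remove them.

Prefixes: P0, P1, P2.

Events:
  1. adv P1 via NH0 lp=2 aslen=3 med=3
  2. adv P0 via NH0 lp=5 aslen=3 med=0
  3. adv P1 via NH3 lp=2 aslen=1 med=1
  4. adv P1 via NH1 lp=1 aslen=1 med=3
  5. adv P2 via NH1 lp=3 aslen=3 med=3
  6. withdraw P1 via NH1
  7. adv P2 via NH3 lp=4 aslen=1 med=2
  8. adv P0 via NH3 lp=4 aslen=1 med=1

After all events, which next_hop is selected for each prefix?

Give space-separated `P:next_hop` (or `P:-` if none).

Answer: P0:NH0 P1:NH3 P2:NH3

Derivation:
Op 1: best P0=- P1=NH0 P2=-
Op 2: best P0=NH0 P1=NH0 P2=-
Op 3: best P0=NH0 P1=NH3 P2=-
Op 4: best P0=NH0 P1=NH3 P2=-
Op 5: best P0=NH0 P1=NH3 P2=NH1
Op 6: best P0=NH0 P1=NH3 P2=NH1
Op 7: best P0=NH0 P1=NH3 P2=NH3
Op 8: best P0=NH0 P1=NH3 P2=NH3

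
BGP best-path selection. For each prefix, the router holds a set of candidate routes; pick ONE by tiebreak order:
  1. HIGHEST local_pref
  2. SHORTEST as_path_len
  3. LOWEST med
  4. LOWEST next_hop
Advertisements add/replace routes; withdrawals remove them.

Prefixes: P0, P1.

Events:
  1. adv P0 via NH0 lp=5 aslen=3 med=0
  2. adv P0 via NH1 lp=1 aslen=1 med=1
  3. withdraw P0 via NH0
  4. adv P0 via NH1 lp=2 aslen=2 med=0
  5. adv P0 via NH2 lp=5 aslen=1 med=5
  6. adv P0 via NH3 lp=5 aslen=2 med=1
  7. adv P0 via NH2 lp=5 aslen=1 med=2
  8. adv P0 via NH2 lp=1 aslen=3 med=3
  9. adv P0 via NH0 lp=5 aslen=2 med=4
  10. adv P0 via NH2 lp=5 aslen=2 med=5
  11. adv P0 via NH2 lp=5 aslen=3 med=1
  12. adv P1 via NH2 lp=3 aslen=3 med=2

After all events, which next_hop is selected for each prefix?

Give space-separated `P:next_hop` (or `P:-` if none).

Answer: P0:NH3 P1:NH2

Derivation:
Op 1: best P0=NH0 P1=-
Op 2: best P0=NH0 P1=-
Op 3: best P0=NH1 P1=-
Op 4: best P0=NH1 P1=-
Op 5: best P0=NH2 P1=-
Op 6: best P0=NH2 P1=-
Op 7: best P0=NH2 P1=-
Op 8: best P0=NH3 P1=-
Op 9: best P0=NH3 P1=-
Op 10: best P0=NH3 P1=-
Op 11: best P0=NH3 P1=-
Op 12: best P0=NH3 P1=NH2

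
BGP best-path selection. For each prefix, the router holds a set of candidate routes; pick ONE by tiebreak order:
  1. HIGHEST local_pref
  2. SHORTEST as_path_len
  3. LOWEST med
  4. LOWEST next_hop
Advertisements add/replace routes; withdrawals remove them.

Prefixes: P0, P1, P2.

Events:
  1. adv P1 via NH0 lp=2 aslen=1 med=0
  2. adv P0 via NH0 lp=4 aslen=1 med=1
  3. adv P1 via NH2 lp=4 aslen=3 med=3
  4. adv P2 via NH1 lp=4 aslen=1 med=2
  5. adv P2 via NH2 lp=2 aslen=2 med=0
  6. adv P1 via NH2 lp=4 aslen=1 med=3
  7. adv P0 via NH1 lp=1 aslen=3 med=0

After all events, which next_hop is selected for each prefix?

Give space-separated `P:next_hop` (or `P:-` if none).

Op 1: best P0=- P1=NH0 P2=-
Op 2: best P0=NH0 P1=NH0 P2=-
Op 3: best P0=NH0 P1=NH2 P2=-
Op 4: best P0=NH0 P1=NH2 P2=NH1
Op 5: best P0=NH0 P1=NH2 P2=NH1
Op 6: best P0=NH0 P1=NH2 P2=NH1
Op 7: best P0=NH0 P1=NH2 P2=NH1

Answer: P0:NH0 P1:NH2 P2:NH1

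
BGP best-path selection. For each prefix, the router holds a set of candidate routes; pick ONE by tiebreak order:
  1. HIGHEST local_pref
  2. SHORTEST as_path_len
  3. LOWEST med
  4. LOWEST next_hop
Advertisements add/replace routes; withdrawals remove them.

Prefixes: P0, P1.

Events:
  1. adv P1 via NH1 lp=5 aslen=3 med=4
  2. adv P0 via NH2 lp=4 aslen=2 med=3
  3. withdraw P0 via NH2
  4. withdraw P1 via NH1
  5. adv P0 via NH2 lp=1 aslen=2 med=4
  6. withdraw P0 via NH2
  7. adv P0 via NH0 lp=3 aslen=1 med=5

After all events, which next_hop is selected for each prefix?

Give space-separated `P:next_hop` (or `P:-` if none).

Answer: P0:NH0 P1:-

Derivation:
Op 1: best P0=- P1=NH1
Op 2: best P0=NH2 P1=NH1
Op 3: best P0=- P1=NH1
Op 4: best P0=- P1=-
Op 5: best P0=NH2 P1=-
Op 6: best P0=- P1=-
Op 7: best P0=NH0 P1=-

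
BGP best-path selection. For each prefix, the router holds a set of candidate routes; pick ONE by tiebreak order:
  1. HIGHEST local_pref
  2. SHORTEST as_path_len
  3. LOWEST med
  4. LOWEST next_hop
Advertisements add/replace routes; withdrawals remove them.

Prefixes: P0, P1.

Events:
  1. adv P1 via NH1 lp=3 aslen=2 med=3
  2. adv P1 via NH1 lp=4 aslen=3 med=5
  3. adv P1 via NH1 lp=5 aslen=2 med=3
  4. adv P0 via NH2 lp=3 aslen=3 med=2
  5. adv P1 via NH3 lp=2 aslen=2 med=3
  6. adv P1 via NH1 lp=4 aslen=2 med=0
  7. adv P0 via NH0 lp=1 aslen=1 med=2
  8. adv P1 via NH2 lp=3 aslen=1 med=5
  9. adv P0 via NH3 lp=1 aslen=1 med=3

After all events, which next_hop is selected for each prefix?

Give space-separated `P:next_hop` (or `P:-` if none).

Answer: P0:NH2 P1:NH1

Derivation:
Op 1: best P0=- P1=NH1
Op 2: best P0=- P1=NH1
Op 3: best P0=- P1=NH1
Op 4: best P0=NH2 P1=NH1
Op 5: best P0=NH2 P1=NH1
Op 6: best P0=NH2 P1=NH1
Op 7: best P0=NH2 P1=NH1
Op 8: best P0=NH2 P1=NH1
Op 9: best P0=NH2 P1=NH1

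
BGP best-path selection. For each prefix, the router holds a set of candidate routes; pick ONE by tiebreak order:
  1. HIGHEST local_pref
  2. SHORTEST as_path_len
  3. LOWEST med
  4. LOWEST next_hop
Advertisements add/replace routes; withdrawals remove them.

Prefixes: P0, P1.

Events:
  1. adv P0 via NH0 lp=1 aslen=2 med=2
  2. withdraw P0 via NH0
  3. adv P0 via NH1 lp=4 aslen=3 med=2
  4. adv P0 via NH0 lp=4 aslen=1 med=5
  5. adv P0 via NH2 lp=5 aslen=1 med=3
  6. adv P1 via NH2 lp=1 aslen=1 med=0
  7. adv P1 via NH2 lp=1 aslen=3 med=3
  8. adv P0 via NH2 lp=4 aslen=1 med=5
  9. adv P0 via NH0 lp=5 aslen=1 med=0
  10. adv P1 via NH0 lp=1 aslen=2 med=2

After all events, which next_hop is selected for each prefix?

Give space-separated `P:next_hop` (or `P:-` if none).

Answer: P0:NH0 P1:NH0

Derivation:
Op 1: best P0=NH0 P1=-
Op 2: best P0=- P1=-
Op 3: best P0=NH1 P1=-
Op 4: best P0=NH0 P1=-
Op 5: best P0=NH2 P1=-
Op 6: best P0=NH2 P1=NH2
Op 7: best P0=NH2 P1=NH2
Op 8: best P0=NH0 P1=NH2
Op 9: best P0=NH0 P1=NH2
Op 10: best P0=NH0 P1=NH0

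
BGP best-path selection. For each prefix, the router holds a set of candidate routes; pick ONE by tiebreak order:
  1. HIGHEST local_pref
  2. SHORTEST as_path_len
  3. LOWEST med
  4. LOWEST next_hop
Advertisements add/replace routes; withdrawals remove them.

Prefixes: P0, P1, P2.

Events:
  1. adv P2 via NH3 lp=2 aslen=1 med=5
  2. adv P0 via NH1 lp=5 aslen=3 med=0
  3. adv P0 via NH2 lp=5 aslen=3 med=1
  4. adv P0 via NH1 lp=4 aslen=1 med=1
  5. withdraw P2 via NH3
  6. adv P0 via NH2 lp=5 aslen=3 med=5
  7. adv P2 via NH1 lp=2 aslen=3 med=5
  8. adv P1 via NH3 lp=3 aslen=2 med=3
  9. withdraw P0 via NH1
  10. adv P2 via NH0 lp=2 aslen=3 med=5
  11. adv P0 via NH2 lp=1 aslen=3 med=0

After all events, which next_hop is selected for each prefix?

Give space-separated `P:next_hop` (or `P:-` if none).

Op 1: best P0=- P1=- P2=NH3
Op 2: best P0=NH1 P1=- P2=NH3
Op 3: best P0=NH1 P1=- P2=NH3
Op 4: best P0=NH2 P1=- P2=NH3
Op 5: best P0=NH2 P1=- P2=-
Op 6: best P0=NH2 P1=- P2=-
Op 7: best P0=NH2 P1=- P2=NH1
Op 8: best P0=NH2 P1=NH3 P2=NH1
Op 9: best P0=NH2 P1=NH3 P2=NH1
Op 10: best P0=NH2 P1=NH3 P2=NH0
Op 11: best P0=NH2 P1=NH3 P2=NH0

Answer: P0:NH2 P1:NH3 P2:NH0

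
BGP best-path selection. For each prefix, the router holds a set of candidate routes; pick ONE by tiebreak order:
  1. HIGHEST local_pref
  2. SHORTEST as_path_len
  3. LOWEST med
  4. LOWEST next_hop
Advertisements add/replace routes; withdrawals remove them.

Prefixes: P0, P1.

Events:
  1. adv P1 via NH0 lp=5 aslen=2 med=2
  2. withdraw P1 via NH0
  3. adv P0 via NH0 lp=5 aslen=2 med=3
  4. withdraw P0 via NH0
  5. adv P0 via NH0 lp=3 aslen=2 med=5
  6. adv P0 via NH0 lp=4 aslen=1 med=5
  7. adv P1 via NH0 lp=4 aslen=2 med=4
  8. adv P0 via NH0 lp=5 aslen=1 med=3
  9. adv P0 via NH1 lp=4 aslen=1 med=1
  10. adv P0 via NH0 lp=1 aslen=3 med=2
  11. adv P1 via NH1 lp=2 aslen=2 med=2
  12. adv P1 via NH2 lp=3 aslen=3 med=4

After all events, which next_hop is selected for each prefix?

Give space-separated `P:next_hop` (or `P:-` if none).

Answer: P0:NH1 P1:NH0

Derivation:
Op 1: best P0=- P1=NH0
Op 2: best P0=- P1=-
Op 3: best P0=NH0 P1=-
Op 4: best P0=- P1=-
Op 5: best P0=NH0 P1=-
Op 6: best P0=NH0 P1=-
Op 7: best P0=NH0 P1=NH0
Op 8: best P0=NH0 P1=NH0
Op 9: best P0=NH0 P1=NH0
Op 10: best P0=NH1 P1=NH0
Op 11: best P0=NH1 P1=NH0
Op 12: best P0=NH1 P1=NH0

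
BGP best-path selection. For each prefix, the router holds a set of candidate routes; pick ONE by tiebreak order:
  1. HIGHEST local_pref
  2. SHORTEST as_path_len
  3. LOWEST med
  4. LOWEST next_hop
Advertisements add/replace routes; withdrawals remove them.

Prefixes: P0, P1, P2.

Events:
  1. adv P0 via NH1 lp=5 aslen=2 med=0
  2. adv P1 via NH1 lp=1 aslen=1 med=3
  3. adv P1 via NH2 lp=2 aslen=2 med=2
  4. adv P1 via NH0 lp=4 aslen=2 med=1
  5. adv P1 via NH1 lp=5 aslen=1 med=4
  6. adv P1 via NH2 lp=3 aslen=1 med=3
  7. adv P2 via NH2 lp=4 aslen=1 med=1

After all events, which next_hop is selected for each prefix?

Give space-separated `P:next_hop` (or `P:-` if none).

Answer: P0:NH1 P1:NH1 P2:NH2

Derivation:
Op 1: best P0=NH1 P1=- P2=-
Op 2: best P0=NH1 P1=NH1 P2=-
Op 3: best P0=NH1 P1=NH2 P2=-
Op 4: best P0=NH1 P1=NH0 P2=-
Op 5: best P0=NH1 P1=NH1 P2=-
Op 6: best P0=NH1 P1=NH1 P2=-
Op 7: best P0=NH1 P1=NH1 P2=NH2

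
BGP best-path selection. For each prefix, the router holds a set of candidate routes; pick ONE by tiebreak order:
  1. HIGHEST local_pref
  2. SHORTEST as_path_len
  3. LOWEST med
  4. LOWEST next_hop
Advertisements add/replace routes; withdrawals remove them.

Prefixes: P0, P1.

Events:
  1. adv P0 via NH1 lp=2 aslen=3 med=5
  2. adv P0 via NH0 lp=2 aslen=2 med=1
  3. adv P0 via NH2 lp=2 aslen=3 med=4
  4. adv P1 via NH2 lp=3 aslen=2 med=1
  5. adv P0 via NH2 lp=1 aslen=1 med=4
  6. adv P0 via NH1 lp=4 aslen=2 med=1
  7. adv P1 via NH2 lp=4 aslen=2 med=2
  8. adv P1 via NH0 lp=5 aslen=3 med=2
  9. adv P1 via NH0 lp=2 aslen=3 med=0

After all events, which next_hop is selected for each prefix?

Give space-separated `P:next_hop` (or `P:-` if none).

Op 1: best P0=NH1 P1=-
Op 2: best P0=NH0 P1=-
Op 3: best P0=NH0 P1=-
Op 4: best P0=NH0 P1=NH2
Op 5: best P0=NH0 P1=NH2
Op 6: best P0=NH1 P1=NH2
Op 7: best P0=NH1 P1=NH2
Op 8: best P0=NH1 P1=NH0
Op 9: best P0=NH1 P1=NH2

Answer: P0:NH1 P1:NH2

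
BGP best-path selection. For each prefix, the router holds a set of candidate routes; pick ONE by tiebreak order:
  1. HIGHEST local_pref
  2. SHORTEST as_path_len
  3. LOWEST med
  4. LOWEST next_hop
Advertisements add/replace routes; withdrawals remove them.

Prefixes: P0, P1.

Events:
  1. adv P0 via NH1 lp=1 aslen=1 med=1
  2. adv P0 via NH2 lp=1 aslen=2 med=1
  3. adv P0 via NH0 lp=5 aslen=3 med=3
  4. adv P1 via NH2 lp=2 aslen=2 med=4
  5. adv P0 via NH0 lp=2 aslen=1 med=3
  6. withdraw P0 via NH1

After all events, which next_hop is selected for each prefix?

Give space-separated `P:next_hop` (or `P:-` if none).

Op 1: best P0=NH1 P1=-
Op 2: best P0=NH1 P1=-
Op 3: best P0=NH0 P1=-
Op 4: best P0=NH0 P1=NH2
Op 5: best P0=NH0 P1=NH2
Op 6: best P0=NH0 P1=NH2

Answer: P0:NH0 P1:NH2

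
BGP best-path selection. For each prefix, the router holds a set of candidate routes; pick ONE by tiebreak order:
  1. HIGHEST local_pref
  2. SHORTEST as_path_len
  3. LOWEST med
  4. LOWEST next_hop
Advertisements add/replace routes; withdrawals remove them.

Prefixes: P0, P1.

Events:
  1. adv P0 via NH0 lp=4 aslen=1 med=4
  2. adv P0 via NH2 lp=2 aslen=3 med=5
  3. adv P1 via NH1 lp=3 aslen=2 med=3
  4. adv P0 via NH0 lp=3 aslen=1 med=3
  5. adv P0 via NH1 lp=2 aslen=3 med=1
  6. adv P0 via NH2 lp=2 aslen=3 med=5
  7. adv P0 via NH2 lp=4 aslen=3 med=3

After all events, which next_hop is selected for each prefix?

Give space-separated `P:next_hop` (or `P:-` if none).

Answer: P0:NH2 P1:NH1

Derivation:
Op 1: best P0=NH0 P1=-
Op 2: best P0=NH0 P1=-
Op 3: best P0=NH0 P1=NH1
Op 4: best P0=NH0 P1=NH1
Op 5: best P0=NH0 P1=NH1
Op 6: best P0=NH0 P1=NH1
Op 7: best P0=NH2 P1=NH1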